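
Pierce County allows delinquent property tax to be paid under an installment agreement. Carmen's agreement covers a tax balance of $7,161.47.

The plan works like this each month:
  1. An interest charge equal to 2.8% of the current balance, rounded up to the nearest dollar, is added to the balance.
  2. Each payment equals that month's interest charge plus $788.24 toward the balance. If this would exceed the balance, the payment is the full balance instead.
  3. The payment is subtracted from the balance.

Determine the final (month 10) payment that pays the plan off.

$69.31

Month 1: opening $7,161.47; interest $201.00 → $7,362.47; payment $989.24; balance $6,373.23
Month 2: opening $6,373.23; interest $179.00 → $6,552.23; payment $967.24; balance $5,584.99
Month 3: opening $5,584.99; interest $157.00 → $5,741.99; payment $945.24; balance $4,796.75
Month 4: opening $4,796.75; interest $135.00 → $4,931.75; payment $923.24; balance $4,008.51
Month 5: opening $4,008.51; interest $113.00 → $4,121.51; payment $901.24; balance $3,220.27
Month 6: opening $3,220.27; interest $91.00 → $3,311.27; payment $879.24; balance $2,432.03
Month 7: opening $2,432.03; interest $69.00 → $2,501.03; payment $857.24; balance $1,643.79
Month 8: opening $1,643.79; interest $47.00 → $1,690.79; payment $835.24; balance $855.55
Month 9: opening $855.55; interest $24.00 → $879.55; payment $812.24; balance $67.31
Month 10: opening $67.31; interest $2.00 → $69.31; payment $69.31; balance $0.00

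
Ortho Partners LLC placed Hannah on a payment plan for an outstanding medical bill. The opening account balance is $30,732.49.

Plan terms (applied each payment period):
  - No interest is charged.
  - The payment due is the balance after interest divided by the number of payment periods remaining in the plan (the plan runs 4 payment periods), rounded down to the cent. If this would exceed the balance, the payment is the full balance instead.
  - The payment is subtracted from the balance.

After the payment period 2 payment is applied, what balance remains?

$15,366.25

Payment period 1: $30,732.49 − $7,683.12 → $23,049.37
Payment period 2: $23,049.37 − $7,683.12 → $15,366.25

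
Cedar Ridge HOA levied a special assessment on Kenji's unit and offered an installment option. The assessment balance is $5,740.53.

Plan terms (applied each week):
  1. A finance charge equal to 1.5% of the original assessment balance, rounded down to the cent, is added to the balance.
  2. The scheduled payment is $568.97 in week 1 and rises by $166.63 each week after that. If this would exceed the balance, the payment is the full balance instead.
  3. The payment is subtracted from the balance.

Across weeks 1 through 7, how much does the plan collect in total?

$6,343.23

# | Opening | Interest | Payment | End bal
1 | $5,740.53 | $86.10 | $568.97 | $5,257.66
2 | $5,257.66 | $86.10 | $735.60 | $4,608.16
3 | $4,608.16 | $86.10 | $902.23 | $3,792.03
4 | $3,792.03 | $86.10 | $1,068.86 | $2,809.27
5 | $2,809.27 | $86.10 | $1,235.49 | $1,659.88
6 | $1,659.88 | $86.10 | $1,402.12 | $343.86
7 | $343.86 | $86.10 | $429.96 | $0.00
Total paid: $6,343.23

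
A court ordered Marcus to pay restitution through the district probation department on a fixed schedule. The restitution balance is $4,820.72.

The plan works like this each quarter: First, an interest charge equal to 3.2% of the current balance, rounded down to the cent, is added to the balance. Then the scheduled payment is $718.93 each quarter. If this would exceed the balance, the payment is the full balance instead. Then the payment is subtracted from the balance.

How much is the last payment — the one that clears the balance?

$482.63

# | Opening | Interest | Payment | End bal
1 | $4,820.72 | $154.26 | $718.93 | $4,256.05
2 | $4,256.05 | $136.19 | $718.93 | $3,673.31
3 | $3,673.31 | $117.54 | $718.93 | $3,071.92
4 | $3,071.92 | $98.30 | $718.93 | $2,451.29
5 | $2,451.29 | $78.44 | $718.93 | $1,810.80
6 | $1,810.80 | $57.94 | $718.93 | $1,149.81
7 | $1,149.81 | $36.79 | $718.93 | $467.67
8 | $467.67 | $14.96 | $482.63 | $0.00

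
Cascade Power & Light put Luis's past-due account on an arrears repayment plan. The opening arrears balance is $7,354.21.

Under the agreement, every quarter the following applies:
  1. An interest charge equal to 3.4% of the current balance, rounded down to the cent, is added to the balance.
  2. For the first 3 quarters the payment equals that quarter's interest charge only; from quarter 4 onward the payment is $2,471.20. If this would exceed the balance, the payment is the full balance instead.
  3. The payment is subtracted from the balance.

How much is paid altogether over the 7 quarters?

# | Opening | Interest | Payment | End bal
1 | $7,354.21 | $250.04 | $250.04 | $7,354.21
2 | $7,354.21 | $250.04 | $250.04 | $7,354.21
3 | $7,354.21 | $250.04 | $250.04 | $7,354.21
4 | $7,354.21 | $250.04 | $2,471.20 | $5,133.05
5 | $5,133.05 | $174.52 | $2,471.20 | $2,836.37
6 | $2,836.37 | $96.43 | $2,471.20 | $461.60
7 | $461.60 | $15.69 | $477.29 | $0.00
Total paid: $8,641.01

$8,641.01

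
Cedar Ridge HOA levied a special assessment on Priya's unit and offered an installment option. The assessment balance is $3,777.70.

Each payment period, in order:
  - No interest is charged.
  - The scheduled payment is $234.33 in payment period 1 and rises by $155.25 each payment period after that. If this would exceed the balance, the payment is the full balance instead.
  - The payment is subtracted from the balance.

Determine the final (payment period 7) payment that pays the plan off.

Payment period 1: $3,777.70 − $234.33 → $3,543.37
Payment period 2: $3,543.37 − $389.58 → $3,153.79
Payment period 3: $3,153.79 − $544.83 → $2,608.96
Payment period 4: $2,608.96 − $700.08 → $1,908.88
Payment period 5: $1,908.88 − $855.33 → $1,053.55
Payment period 6: $1,053.55 − $1,010.58 → $42.97
Payment period 7: $42.97 − $42.97 → $0.00

$42.97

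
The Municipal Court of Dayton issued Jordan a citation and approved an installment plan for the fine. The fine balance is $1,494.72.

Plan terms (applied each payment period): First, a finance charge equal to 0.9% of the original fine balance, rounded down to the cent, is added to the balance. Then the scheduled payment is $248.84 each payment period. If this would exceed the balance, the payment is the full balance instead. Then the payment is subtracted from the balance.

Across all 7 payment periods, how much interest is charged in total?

Payment period 1: $1,494.72 +$13.45 interest = $1,508.17; pay $248.84 → $1,259.33
Payment period 2: $1,259.33 +$13.45 interest = $1,272.78; pay $248.84 → $1,023.94
Payment period 3: $1,023.94 +$13.45 interest = $1,037.39; pay $248.84 → $788.55
Payment period 4: $788.55 +$13.45 interest = $802.00; pay $248.84 → $553.16
Payment period 5: $553.16 +$13.45 interest = $566.61; pay $248.84 → $317.77
Payment period 6: $317.77 +$13.45 interest = $331.22; pay $248.84 → $82.38
Payment period 7: $82.38 +$13.45 interest = $95.83; pay $95.83 → $0.00
Total interest: $13.45 + $13.45 + $13.45 + $13.45 + $13.45 + $13.45 + $13.45 = $94.15

$94.15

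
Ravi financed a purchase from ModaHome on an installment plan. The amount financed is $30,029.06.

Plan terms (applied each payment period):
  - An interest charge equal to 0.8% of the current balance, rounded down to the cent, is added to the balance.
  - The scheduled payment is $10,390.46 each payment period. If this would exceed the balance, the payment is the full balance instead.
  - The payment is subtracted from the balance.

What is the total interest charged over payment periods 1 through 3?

$476.43

Payment period 1: $30,029.06 +$240.23 interest = $30,269.29; pay $10,390.46 → $19,878.83
Payment period 2: $19,878.83 +$159.03 interest = $20,037.86; pay $10,390.46 → $9,647.40
Payment period 3: $9,647.40 +$77.17 interest = $9,724.57; pay $9,724.57 → $0.00
Total interest: $240.23 + $159.03 + $77.17 = $476.43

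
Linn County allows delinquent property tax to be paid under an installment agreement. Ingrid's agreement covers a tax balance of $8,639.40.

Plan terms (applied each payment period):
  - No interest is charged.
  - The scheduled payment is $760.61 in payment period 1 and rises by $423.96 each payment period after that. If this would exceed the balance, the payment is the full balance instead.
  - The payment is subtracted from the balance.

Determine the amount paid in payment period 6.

$596.75

Payment period 1: opening $8,639.40; payment $760.61; balance $7,878.79
Payment period 2: opening $7,878.79; payment $1,184.57; balance $6,694.22
Payment period 3: opening $6,694.22; payment $1,608.53; balance $5,085.69
Payment period 4: opening $5,085.69; payment $2,032.49; balance $3,053.20
Payment period 5: opening $3,053.20; payment $2,456.45; balance $596.75
Payment period 6: opening $596.75; payment $596.75; balance $0.00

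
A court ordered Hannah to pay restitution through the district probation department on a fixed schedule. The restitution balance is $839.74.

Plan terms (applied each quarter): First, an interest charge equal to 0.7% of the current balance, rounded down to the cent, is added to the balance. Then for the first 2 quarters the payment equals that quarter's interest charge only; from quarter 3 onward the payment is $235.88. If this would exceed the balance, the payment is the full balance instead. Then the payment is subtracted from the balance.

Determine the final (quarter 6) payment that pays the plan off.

$145.88

# | Opening | Interest | Payment | End bal
1 | $839.74 | $5.87 | $5.87 | $839.74
2 | $839.74 | $5.87 | $5.87 | $839.74
3 | $839.74 | $5.87 | $235.88 | $609.73
4 | $609.73 | $4.26 | $235.88 | $378.11
5 | $378.11 | $2.64 | $235.88 | $144.87
6 | $144.87 | $1.01 | $145.88 | $0.00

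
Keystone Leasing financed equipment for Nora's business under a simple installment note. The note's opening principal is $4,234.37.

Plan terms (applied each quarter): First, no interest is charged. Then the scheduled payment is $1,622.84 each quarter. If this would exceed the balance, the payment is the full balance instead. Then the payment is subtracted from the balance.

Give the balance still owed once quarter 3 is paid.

$0.00

# | Opening | Payment | End bal
1 | $4,234.37 | $1,622.84 | $2,611.53
2 | $2,611.53 | $1,622.84 | $988.69
3 | $988.69 | $988.69 | $0.00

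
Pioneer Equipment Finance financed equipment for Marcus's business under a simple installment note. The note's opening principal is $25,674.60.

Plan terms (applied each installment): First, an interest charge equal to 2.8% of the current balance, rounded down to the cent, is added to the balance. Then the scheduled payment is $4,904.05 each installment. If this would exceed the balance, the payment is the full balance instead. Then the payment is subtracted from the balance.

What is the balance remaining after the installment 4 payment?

# | Opening | Interest | Payment | End bal
1 | $25,674.60 | $718.88 | $4,904.05 | $21,489.43
2 | $21,489.43 | $601.70 | $4,904.05 | $17,187.08
3 | $17,187.08 | $481.23 | $4,904.05 | $12,764.26
4 | $12,764.26 | $357.39 | $4,904.05 | $8,217.60

$8,217.60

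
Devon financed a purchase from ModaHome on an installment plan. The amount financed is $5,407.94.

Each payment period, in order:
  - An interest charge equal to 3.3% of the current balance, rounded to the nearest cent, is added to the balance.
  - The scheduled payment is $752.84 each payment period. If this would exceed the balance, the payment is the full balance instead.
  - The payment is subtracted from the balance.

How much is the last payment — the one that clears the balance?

$253.79

Payment period 1: opening $5,407.94; interest $178.46 → $5,586.40; payment $752.84; balance $4,833.56
Payment period 2: opening $4,833.56; interest $159.51 → $4,993.07; payment $752.84; balance $4,240.23
Payment period 3: opening $4,240.23; interest $139.93 → $4,380.16; payment $752.84; balance $3,627.32
Payment period 4: opening $3,627.32; interest $119.70 → $3,747.02; payment $752.84; balance $2,994.18
Payment period 5: opening $2,994.18; interest $98.81 → $3,092.99; payment $752.84; balance $2,340.15
Payment period 6: opening $2,340.15; interest $77.22 → $2,417.37; payment $752.84; balance $1,664.53
Payment period 7: opening $1,664.53; interest $54.93 → $1,719.46; payment $752.84; balance $966.62
Payment period 8: opening $966.62; interest $31.90 → $998.52; payment $752.84; balance $245.68
Payment period 9: opening $245.68; interest $8.11 → $253.79; payment $253.79; balance $0.00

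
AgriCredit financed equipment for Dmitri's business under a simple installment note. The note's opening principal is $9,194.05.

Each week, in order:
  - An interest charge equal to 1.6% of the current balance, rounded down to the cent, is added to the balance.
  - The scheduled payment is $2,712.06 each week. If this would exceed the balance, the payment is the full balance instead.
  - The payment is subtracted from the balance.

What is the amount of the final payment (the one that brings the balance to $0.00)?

# | Opening | Interest | Payment | End bal
1 | $9,194.05 | $147.10 | $2,712.06 | $6,629.09
2 | $6,629.09 | $106.06 | $2,712.06 | $4,023.09
3 | $4,023.09 | $64.36 | $2,712.06 | $1,375.39
4 | $1,375.39 | $22.00 | $1,397.39 | $0.00

$1,397.39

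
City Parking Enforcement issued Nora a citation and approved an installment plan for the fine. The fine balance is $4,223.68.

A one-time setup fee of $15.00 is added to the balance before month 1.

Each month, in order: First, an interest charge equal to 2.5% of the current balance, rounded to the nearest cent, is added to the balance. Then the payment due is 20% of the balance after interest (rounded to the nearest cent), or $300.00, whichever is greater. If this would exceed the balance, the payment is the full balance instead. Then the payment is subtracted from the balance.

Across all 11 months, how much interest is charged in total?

$502.17

# | Opening | Interest | Payment | End bal
1 | $4,238.68 | $105.97 | $868.93 | $3,475.72
2 | $3,475.72 | $86.89 | $712.52 | $2,850.09
3 | $2,850.09 | $71.25 | $584.27 | $2,337.07
4 | $2,337.07 | $58.43 | $479.10 | $1,916.40
5 | $1,916.40 | $47.91 | $392.86 | $1,571.45
6 | $1,571.45 | $39.29 | $322.15 | $1,288.59
7 | $1,288.59 | $32.21 | $300.00 | $1,020.80
8 | $1,020.80 | $25.52 | $300.00 | $746.32
9 | $746.32 | $18.66 | $300.00 | $464.98
10 | $464.98 | $11.62 | $300.00 | $176.60
11 | $176.60 | $4.42 | $181.02 | $0.00
Total interest: $105.97 + $86.89 + $71.25 + $58.43 + $47.91 + $39.29 + $32.21 + $25.52 + $18.66 + $11.62 + $4.42 = $502.17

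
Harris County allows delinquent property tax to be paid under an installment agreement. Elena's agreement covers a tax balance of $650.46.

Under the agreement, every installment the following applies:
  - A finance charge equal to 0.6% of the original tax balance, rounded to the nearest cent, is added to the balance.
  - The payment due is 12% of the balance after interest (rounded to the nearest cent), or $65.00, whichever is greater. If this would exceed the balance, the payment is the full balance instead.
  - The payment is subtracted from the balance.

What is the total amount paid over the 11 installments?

Installment 1: $650.46 +$3.90 interest = $654.36; pay $78.52 → $575.84
Installment 2: $575.84 +$3.90 interest = $579.74; pay $69.57 → $510.17
Installment 3: $510.17 +$3.90 interest = $514.07; pay $65.00 → $449.07
Installment 4: $449.07 +$3.90 interest = $452.97; pay $65.00 → $387.97
Installment 5: $387.97 +$3.90 interest = $391.87; pay $65.00 → $326.87
Installment 6: $326.87 +$3.90 interest = $330.77; pay $65.00 → $265.77
Installment 7: $265.77 +$3.90 interest = $269.67; pay $65.00 → $204.67
Installment 8: $204.67 +$3.90 interest = $208.57; pay $65.00 → $143.57
Installment 9: $143.57 +$3.90 interest = $147.47; pay $65.00 → $82.47
Installment 10: $82.47 +$3.90 interest = $86.37; pay $65.00 → $21.37
Installment 11: $21.37 +$3.90 interest = $25.27; pay $25.27 → $0.00
Total paid: $693.36

$693.36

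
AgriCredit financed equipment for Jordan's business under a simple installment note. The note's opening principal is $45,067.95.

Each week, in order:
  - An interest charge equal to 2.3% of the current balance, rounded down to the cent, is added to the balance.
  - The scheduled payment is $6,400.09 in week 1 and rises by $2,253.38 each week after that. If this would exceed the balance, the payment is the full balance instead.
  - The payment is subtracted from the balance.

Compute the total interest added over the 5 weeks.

Week 1: opening $45,067.95; interest $1,036.56 → $46,104.51; payment $6,400.09; balance $39,704.42
Week 2: opening $39,704.42; interest $913.20 → $40,617.62; payment $8,653.47; balance $31,964.15
Week 3: opening $31,964.15; interest $735.17 → $32,699.32; payment $10,906.85; balance $21,792.47
Week 4: opening $21,792.47; interest $501.22 → $22,293.69; payment $13,160.23; balance $9,133.46
Week 5: opening $9,133.46; interest $210.06 → $9,343.52; payment $9,343.52; balance $0.00
Total interest: $1,036.56 + $913.20 + $735.17 + $501.22 + $210.06 = $3,396.21

$3,396.21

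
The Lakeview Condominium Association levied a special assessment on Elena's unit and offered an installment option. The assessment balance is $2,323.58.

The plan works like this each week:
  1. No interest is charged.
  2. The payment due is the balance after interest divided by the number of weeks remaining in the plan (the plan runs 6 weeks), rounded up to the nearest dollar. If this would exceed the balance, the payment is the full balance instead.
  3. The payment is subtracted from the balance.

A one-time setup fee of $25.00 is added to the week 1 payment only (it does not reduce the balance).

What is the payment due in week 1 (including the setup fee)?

$413.00

# | Opening | Payment | Fee | End bal
1 | $2,323.58 | $388.00 | $25.00 | $1,935.58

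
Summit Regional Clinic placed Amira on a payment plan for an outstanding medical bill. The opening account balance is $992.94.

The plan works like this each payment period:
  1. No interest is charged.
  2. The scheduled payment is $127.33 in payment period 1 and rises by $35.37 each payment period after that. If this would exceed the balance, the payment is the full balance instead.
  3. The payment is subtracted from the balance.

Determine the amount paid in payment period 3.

$198.07

Payment period 1: opening $992.94; payment $127.33; balance $865.61
Payment period 2: opening $865.61; payment $162.70; balance $702.91
Payment period 3: opening $702.91; payment $198.07; balance $504.84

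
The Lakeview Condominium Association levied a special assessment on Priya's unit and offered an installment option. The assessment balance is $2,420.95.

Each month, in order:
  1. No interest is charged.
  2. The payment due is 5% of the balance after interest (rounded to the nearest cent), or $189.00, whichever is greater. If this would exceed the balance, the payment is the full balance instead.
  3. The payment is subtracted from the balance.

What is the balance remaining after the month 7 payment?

$1,097.95

Month 1: $2,420.95 − $189.00 → $2,231.95
Month 2: $2,231.95 − $189.00 → $2,042.95
Month 3: $2,042.95 − $189.00 → $1,853.95
Month 4: $1,853.95 − $189.00 → $1,664.95
Month 5: $1,664.95 − $189.00 → $1,475.95
Month 6: $1,475.95 − $189.00 → $1,286.95
Month 7: $1,286.95 − $189.00 → $1,097.95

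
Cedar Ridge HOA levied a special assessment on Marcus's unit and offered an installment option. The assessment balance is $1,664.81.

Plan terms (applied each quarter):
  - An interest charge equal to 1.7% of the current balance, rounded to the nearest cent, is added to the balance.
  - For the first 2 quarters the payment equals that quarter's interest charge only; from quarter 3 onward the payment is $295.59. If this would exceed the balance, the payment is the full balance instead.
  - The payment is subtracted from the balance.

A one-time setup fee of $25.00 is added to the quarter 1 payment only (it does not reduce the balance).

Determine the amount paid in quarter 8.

Quarter 1: $1,664.81 +$28.30 interest = $1,693.11; pay $28.30 (+ $25.00 fee) → $1,664.81
Quarter 2: $1,664.81 +$28.30 interest = $1,693.11; pay $28.30 → $1,664.81
Quarter 3: $1,664.81 +$28.30 interest = $1,693.11; pay $295.59 → $1,397.52
Quarter 4: $1,397.52 +$23.76 interest = $1,421.28; pay $295.59 → $1,125.69
Quarter 5: $1,125.69 +$19.14 interest = $1,144.83; pay $295.59 → $849.24
Quarter 6: $849.24 +$14.44 interest = $863.68; pay $295.59 → $568.09
Quarter 7: $568.09 +$9.66 interest = $577.75; pay $295.59 → $282.16
Quarter 8: $282.16 +$4.80 interest = $286.96; pay $286.96 → $0.00

$286.96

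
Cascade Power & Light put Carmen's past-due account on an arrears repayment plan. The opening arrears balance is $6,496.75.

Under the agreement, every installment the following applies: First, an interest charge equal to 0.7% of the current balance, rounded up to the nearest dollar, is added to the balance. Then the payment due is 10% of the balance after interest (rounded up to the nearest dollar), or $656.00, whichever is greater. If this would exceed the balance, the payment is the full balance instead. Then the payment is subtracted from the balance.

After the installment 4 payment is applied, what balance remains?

Installment 1: opening $6,496.75; interest $46.00 → $6,542.75; payment $656.00; balance $5,886.75
Installment 2: opening $5,886.75; interest $42.00 → $5,928.75; payment $656.00; balance $5,272.75
Installment 3: opening $5,272.75; interest $37.00 → $5,309.75; payment $656.00; balance $4,653.75
Installment 4: opening $4,653.75; interest $33.00 → $4,686.75; payment $656.00; balance $4,030.75

$4,030.75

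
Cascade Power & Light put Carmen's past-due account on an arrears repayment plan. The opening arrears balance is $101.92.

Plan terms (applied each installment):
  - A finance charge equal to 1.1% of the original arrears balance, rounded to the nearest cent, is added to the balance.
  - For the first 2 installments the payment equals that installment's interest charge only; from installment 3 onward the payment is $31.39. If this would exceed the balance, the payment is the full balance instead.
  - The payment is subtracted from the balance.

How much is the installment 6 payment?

$12.23

# | Opening | Interest | Payment | End bal
1 | $101.92 | $1.12 | $1.12 | $101.92
2 | $101.92 | $1.12 | $1.12 | $101.92
3 | $101.92 | $1.12 | $31.39 | $71.65
4 | $71.65 | $1.12 | $31.39 | $41.38
5 | $41.38 | $1.12 | $31.39 | $11.11
6 | $11.11 | $1.12 | $12.23 | $0.00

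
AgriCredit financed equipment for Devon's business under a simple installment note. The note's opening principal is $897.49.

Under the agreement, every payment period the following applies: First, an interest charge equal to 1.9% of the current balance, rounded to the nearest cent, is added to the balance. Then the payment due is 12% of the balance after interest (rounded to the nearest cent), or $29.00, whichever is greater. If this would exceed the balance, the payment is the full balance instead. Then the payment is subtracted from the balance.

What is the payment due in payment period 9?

# | Opening | Interest | Payment | End bal
1 | $897.49 | $17.05 | $109.74 | $804.80
2 | $804.80 | $15.29 | $98.41 | $721.68
3 | $721.68 | $13.71 | $88.25 | $647.14
4 | $647.14 | $12.30 | $79.13 | $580.31
5 | $580.31 | $11.03 | $70.96 | $520.38
6 | $520.38 | $9.89 | $63.63 | $466.64
7 | $466.64 | $8.87 | $57.06 | $418.45
8 | $418.45 | $7.95 | $51.17 | $375.23
9 | $375.23 | $7.13 | $45.88 | $336.48

$45.88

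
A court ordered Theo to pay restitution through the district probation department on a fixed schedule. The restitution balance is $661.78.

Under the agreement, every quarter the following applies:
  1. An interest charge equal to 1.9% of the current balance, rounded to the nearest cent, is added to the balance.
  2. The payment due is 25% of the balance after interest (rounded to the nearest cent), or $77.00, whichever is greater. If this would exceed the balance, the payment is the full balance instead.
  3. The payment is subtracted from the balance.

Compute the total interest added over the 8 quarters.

$43.76

# | Opening | Interest | Payment | End bal
1 | $661.78 | $12.57 | $168.59 | $505.76
2 | $505.76 | $9.61 | $128.84 | $386.53
3 | $386.53 | $7.34 | $98.47 | $295.40
4 | $295.40 | $5.61 | $77.00 | $224.01
5 | $224.01 | $4.26 | $77.00 | $151.27
6 | $151.27 | $2.87 | $77.00 | $77.14
7 | $77.14 | $1.47 | $77.00 | $1.61
8 | $1.61 | $0.03 | $1.64 | $0.00
Total interest: $12.57 + $9.61 + $7.34 + $5.61 + $4.26 + $2.87 + $1.47 + $0.03 = $43.76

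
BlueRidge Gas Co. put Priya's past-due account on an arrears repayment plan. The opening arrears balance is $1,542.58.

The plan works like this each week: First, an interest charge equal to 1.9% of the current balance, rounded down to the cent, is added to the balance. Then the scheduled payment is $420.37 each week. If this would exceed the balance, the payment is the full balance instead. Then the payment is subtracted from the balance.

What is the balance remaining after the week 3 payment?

$346.94

Week 1: opening $1,542.58; interest $29.30 → $1,571.88; payment $420.37; balance $1,151.51
Week 2: opening $1,151.51; interest $21.87 → $1,173.38; payment $420.37; balance $753.01
Week 3: opening $753.01; interest $14.30 → $767.31; payment $420.37; balance $346.94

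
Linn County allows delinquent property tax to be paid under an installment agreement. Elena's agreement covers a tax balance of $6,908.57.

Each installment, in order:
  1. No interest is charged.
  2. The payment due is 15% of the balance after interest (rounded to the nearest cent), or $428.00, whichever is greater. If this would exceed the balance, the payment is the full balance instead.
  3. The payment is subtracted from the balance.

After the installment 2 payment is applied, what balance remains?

$4,991.44

Installment 1: opening $6,908.57; payment $1,036.29; balance $5,872.28
Installment 2: opening $5,872.28; payment $880.84; balance $4,991.44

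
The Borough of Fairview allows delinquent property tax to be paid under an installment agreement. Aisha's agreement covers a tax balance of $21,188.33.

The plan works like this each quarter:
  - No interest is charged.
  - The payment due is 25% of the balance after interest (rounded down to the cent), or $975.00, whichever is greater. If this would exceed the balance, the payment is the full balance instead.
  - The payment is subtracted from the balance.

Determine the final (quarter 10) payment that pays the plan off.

$846.08

Quarter 1: opening $21,188.33; payment $5,297.08; balance $15,891.25
Quarter 2: opening $15,891.25; payment $3,972.81; balance $11,918.44
Quarter 3: opening $11,918.44; payment $2,979.61; balance $8,938.83
Quarter 4: opening $8,938.83; payment $2,234.70; balance $6,704.13
Quarter 5: opening $6,704.13; payment $1,676.03; balance $5,028.10
Quarter 6: opening $5,028.10; payment $1,257.02; balance $3,771.08
Quarter 7: opening $3,771.08; payment $975.00; balance $2,796.08
Quarter 8: opening $2,796.08; payment $975.00; balance $1,821.08
Quarter 9: opening $1,821.08; payment $975.00; balance $846.08
Quarter 10: opening $846.08; payment $846.08; balance $0.00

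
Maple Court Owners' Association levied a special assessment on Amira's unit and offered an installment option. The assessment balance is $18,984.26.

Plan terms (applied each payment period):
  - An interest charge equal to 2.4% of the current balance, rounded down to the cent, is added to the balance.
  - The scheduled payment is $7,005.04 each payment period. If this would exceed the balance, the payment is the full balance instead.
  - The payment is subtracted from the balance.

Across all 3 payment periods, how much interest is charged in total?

# | Opening | Interest | Payment | End bal
1 | $18,984.26 | $455.62 | $7,005.04 | $12,434.84
2 | $12,434.84 | $298.43 | $7,005.04 | $5,728.23
3 | $5,728.23 | $137.47 | $5,865.70 | $0.00
Total interest: $455.62 + $298.43 + $137.47 = $891.52

$891.52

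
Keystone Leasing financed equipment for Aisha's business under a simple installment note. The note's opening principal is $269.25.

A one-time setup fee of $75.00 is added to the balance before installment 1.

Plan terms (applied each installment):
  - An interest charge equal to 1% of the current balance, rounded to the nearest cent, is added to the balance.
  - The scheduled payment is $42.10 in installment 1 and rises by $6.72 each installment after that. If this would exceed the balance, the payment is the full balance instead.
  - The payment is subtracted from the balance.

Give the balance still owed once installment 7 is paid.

Installment 1: $344.25 +$3.44 interest = $347.69; pay $42.10 → $305.59
Installment 2: $305.59 +$3.06 interest = $308.65; pay $48.82 → $259.83
Installment 3: $259.83 +$2.60 interest = $262.43; pay $55.54 → $206.89
Installment 4: $206.89 +$2.07 interest = $208.96; pay $62.26 → $146.70
Installment 5: $146.70 +$1.47 interest = $148.17; pay $68.98 → $79.19
Installment 6: $79.19 +$0.79 interest = $79.98; pay $75.70 → $4.28
Installment 7: $4.28 +$0.04 interest = $4.32; pay $4.32 → $0.00

$0.00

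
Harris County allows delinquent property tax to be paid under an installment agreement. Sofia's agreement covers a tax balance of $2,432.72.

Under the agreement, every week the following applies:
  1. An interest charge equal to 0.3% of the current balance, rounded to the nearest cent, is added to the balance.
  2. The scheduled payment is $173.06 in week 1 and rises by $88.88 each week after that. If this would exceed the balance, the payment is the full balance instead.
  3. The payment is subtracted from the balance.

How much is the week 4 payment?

$439.70

Week 1: $2,432.72 +$7.30 interest = $2,440.02; pay $173.06 → $2,266.96
Week 2: $2,266.96 +$6.80 interest = $2,273.76; pay $261.94 → $2,011.82
Week 3: $2,011.82 +$6.04 interest = $2,017.86; pay $350.82 → $1,667.04
Week 4: $1,667.04 +$5.00 interest = $1,672.04; pay $439.70 → $1,232.34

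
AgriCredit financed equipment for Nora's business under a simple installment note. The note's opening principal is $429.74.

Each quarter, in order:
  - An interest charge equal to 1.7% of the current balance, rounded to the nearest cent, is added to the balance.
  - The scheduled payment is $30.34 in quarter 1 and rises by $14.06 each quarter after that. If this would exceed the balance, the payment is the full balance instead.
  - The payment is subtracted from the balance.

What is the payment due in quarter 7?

Quarter 1: $429.74 +$7.31 interest = $437.05; pay $30.34 → $406.71
Quarter 2: $406.71 +$6.91 interest = $413.62; pay $44.40 → $369.22
Quarter 3: $369.22 +$6.28 interest = $375.50; pay $58.46 → $317.04
Quarter 4: $317.04 +$5.39 interest = $322.43; pay $72.52 → $249.91
Quarter 5: $249.91 +$4.25 interest = $254.16; pay $86.58 → $167.58
Quarter 6: $167.58 +$2.85 interest = $170.43; pay $100.64 → $69.79
Quarter 7: $69.79 +$1.19 interest = $70.98; pay $70.98 → $0.00

$70.98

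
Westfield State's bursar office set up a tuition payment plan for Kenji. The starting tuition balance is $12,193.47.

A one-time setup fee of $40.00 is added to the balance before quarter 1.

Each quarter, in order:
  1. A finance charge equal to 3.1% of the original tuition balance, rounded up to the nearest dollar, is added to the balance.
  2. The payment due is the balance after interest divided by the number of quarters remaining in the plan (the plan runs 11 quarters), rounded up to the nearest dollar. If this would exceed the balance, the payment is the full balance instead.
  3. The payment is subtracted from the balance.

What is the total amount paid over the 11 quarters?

Quarter 1: opening $12,233.47; interest $378.00 → $12,611.47; payment $1,147.00; balance $11,464.47
Quarter 2: opening $11,464.47; interest $378.00 → $11,842.47; payment $1,185.00; balance $10,657.47
Quarter 3: opening $10,657.47; interest $378.00 → $11,035.47; payment $1,227.00; balance $9,808.47
Quarter 4: opening $9,808.47; interest $378.00 → $10,186.47; payment $1,274.00; balance $8,912.47
Quarter 5: opening $8,912.47; interest $378.00 → $9,290.47; payment $1,328.00; balance $7,962.47
Quarter 6: opening $7,962.47; interest $378.00 → $8,340.47; payment $1,391.00; balance $6,949.47
Quarter 7: opening $6,949.47; interest $378.00 → $7,327.47; payment $1,466.00; balance $5,861.47
Quarter 8: opening $5,861.47; interest $378.00 → $6,239.47; payment $1,560.00; balance $4,679.47
Quarter 9: opening $4,679.47; interest $378.00 → $5,057.47; payment $1,686.00; balance $3,371.47
Quarter 10: opening $3,371.47; interest $378.00 → $3,749.47; payment $1,875.00; balance $1,874.47
Quarter 11: opening $1,874.47; interest $378.00 → $2,252.47; payment $2,252.47; balance $0.00
Total paid: $16,391.47

$16,391.47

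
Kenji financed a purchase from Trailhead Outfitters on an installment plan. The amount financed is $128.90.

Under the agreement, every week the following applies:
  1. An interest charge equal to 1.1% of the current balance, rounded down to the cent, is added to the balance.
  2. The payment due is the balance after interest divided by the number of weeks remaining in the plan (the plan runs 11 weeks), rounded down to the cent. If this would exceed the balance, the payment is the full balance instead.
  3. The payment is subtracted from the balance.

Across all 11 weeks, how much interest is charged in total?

$8.77

Week 1: $128.90 +$1.41 interest = $130.31; pay $11.84 → $118.47
Week 2: $118.47 +$1.30 interest = $119.77; pay $11.97 → $107.80
Week 3: $107.80 +$1.18 interest = $108.98; pay $12.10 → $96.88
Week 4: $96.88 +$1.06 interest = $97.94; pay $12.24 → $85.70
Week 5: $85.70 +$0.94 interest = $86.64; pay $12.37 → $74.27
Week 6: $74.27 +$0.81 interest = $75.08; pay $12.51 → $62.57
Week 7: $62.57 +$0.68 interest = $63.25; pay $12.65 → $50.60
Week 8: $50.60 +$0.55 interest = $51.15; pay $12.78 → $38.37
Week 9: $38.37 +$0.42 interest = $38.79; pay $12.93 → $25.86
Week 10: $25.86 +$0.28 interest = $26.14; pay $13.07 → $13.07
Week 11: $13.07 +$0.14 interest = $13.21; pay $13.21 → $0.00
Total interest: $1.41 + $1.30 + $1.18 + $1.06 + $0.94 + $0.81 + $0.68 + $0.55 + $0.42 + $0.28 + $0.14 = $8.77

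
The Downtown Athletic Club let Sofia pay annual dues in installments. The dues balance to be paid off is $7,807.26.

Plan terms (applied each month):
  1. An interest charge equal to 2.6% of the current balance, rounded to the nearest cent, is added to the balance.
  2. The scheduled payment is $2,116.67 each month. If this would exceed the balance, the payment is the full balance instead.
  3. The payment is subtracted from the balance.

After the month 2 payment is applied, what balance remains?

$3,930.14

Month 1: $7,807.26 +$202.99 interest = $8,010.25; pay $2,116.67 → $5,893.58
Month 2: $5,893.58 +$153.23 interest = $6,046.81; pay $2,116.67 → $3,930.14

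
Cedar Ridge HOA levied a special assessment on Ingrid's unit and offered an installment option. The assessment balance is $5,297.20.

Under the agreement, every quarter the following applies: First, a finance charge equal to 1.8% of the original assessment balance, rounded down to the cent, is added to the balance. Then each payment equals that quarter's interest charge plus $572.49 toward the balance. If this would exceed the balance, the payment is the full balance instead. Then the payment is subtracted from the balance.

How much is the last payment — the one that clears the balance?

Quarter 1: opening $5,297.20; interest $95.34 → $5,392.54; payment $667.83; balance $4,724.71
Quarter 2: opening $4,724.71; interest $95.34 → $4,820.05; payment $667.83; balance $4,152.22
Quarter 3: opening $4,152.22; interest $95.34 → $4,247.56; payment $667.83; balance $3,579.73
Quarter 4: opening $3,579.73; interest $95.34 → $3,675.07; payment $667.83; balance $3,007.24
Quarter 5: opening $3,007.24; interest $95.34 → $3,102.58; payment $667.83; balance $2,434.75
Quarter 6: opening $2,434.75; interest $95.34 → $2,530.09; payment $667.83; balance $1,862.26
Quarter 7: opening $1,862.26; interest $95.34 → $1,957.60; payment $667.83; balance $1,289.77
Quarter 8: opening $1,289.77; interest $95.34 → $1,385.11; payment $667.83; balance $717.28
Quarter 9: opening $717.28; interest $95.34 → $812.62; payment $667.83; balance $144.79
Quarter 10: opening $144.79; interest $95.34 → $240.13; payment $240.13; balance $0.00

$240.13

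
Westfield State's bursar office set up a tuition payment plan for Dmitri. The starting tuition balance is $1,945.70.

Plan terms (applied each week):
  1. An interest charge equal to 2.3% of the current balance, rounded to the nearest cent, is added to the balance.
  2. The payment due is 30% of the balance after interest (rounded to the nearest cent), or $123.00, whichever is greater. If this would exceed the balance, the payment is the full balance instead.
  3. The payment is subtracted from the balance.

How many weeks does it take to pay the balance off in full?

9

Week 1: $1,945.70 +$44.75 interest = $1,990.45; pay $597.14 → $1,393.31
Week 2: $1,393.31 +$32.05 interest = $1,425.36; pay $427.61 → $997.75
Week 3: $997.75 +$22.95 interest = $1,020.70; pay $306.21 → $714.49
Week 4: $714.49 +$16.43 interest = $730.92; pay $219.28 → $511.64
Week 5: $511.64 +$11.77 interest = $523.41; pay $157.02 → $366.39
Week 6: $366.39 +$8.43 interest = $374.82; pay $123.00 → $251.82
Week 7: $251.82 +$5.79 interest = $257.61; pay $123.00 → $134.61
Week 8: $134.61 +$3.10 interest = $137.71; pay $123.00 → $14.71
Week 9: $14.71 +$0.34 interest = $15.05; pay $15.05 → $0.00
Balance reaches $0.00 in week 9.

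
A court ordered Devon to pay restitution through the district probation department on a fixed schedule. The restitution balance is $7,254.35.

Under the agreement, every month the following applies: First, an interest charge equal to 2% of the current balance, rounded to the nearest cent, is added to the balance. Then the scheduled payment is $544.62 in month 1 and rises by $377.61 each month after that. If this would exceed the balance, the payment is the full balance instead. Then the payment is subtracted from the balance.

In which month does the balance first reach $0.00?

Month 1: $7,254.35 +$145.09 interest = $7,399.44; pay $544.62 → $6,854.82
Month 2: $6,854.82 +$137.10 interest = $6,991.92; pay $922.23 → $6,069.69
Month 3: $6,069.69 +$121.39 interest = $6,191.08; pay $1,299.84 → $4,891.24
Month 4: $4,891.24 +$97.82 interest = $4,989.06; pay $1,677.45 → $3,311.61
Month 5: $3,311.61 +$66.23 interest = $3,377.84; pay $2,055.06 → $1,322.78
Month 6: $1,322.78 +$26.46 interest = $1,349.24; pay $1,349.24 → $0.00
Balance reaches $0.00 in month 6.

6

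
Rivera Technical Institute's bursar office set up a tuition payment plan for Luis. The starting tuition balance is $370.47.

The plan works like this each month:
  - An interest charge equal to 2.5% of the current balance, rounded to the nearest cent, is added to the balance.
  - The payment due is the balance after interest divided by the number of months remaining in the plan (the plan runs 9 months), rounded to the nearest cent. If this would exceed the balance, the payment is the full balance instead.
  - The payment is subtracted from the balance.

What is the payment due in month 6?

Month 1: opening $370.47; interest $9.26 → $379.73; payment $42.19; balance $337.54
Month 2: opening $337.54; interest $8.44 → $345.98; payment $43.25; balance $302.73
Month 3: opening $302.73; interest $7.57 → $310.30; payment $44.33; balance $265.97
Month 4: opening $265.97; interest $6.65 → $272.62; payment $45.44; balance $227.18
Month 5: opening $227.18; interest $5.68 → $232.86; payment $46.57; balance $186.29
Month 6: opening $186.29; interest $4.66 → $190.95; payment $47.74; balance $143.21

$47.74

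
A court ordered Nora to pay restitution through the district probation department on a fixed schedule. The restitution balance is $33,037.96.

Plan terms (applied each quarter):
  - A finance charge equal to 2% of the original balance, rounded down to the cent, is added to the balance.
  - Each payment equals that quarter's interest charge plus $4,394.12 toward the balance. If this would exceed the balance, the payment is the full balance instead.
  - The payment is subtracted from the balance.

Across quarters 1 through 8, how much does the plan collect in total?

# | Opening | Interest | Payment | End bal
1 | $33,037.96 | $660.75 | $5,054.87 | $28,643.84
2 | $28,643.84 | $660.75 | $5,054.87 | $24,249.72
3 | $24,249.72 | $660.75 | $5,054.87 | $19,855.60
4 | $19,855.60 | $660.75 | $5,054.87 | $15,461.48
5 | $15,461.48 | $660.75 | $5,054.87 | $11,067.36
6 | $11,067.36 | $660.75 | $5,054.87 | $6,673.24
7 | $6,673.24 | $660.75 | $5,054.87 | $2,279.12
8 | $2,279.12 | $660.75 | $2,939.87 | $0.00
Total paid: $38,323.96

$38,323.96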